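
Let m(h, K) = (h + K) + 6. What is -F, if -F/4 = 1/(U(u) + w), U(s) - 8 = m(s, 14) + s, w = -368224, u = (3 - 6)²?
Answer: -2/184089 ≈ -1.0864e-5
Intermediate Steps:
u = 9 (u = (-3)² = 9)
m(h, K) = 6 + K + h (m(h, K) = (K + h) + 6 = 6 + K + h)
U(s) = 28 + 2*s (U(s) = 8 + ((6 + 14 + s) + s) = 8 + ((20 + s) + s) = 8 + (20 + 2*s) = 28 + 2*s)
F = 2/184089 (F = -4/((28 + 2*9) - 368224) = -4/((28 + 18) - 368224) = -4/(46 - 368224) = -4/(-368178) = -4*(-1/368178) = 2/184089 ≈ 1.0864e-5)
-F = -1*2/184089 = -2/184089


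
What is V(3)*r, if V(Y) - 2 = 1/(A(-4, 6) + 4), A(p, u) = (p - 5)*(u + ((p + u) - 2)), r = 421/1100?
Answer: 3789/5000 ≈ 0.75780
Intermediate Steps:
r = 421/1100 (r = 421*(1/1100) = 421/1100 ≈ 0.38273)
A(p, u) = (-5 + p)*(-2 + p + 2*u) (A(p, u) = (-5 + p)*(u + (-2 + p + u)) = (-5 + p)*(-2 + p + 2*u))
V(Y) = 99/50 (V(Y) = 2 + 1/((10 + (-4)² - 10*6 - 7*(-4) + 2*(-4)*6) + 4) = 2 + 1/((10 + 16 - 60 + 28 - 48) + 4) = 2 + 1/(-54 + 4) = 2 + 1/(-50) = 2 - 1/50 = 99/50)
V(3)*r = (99/50)*(421/1100) = 3789/5000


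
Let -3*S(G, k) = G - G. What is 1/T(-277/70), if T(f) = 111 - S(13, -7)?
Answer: 1/111 ≈ 0.0090090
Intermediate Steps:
S(G, k) = 0 (S(G, k) = -(G - G)/3 = -⅓*0 = 0)
T(f) = 111 (T(f) = 111 - 1*0 = 111 + 0 = 111)
1/T(-277/70) = 1/111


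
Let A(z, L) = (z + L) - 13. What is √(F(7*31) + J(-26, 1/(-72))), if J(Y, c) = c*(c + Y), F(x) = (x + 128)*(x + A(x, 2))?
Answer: √756528913/72 ≈ 382.01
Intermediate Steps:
A(z, L) = -13 + L + z (A(z, L) = (L + z) - 13 = -13 + L + z)
F(x) = (-11 + 2*x)*(128 + x) (F(x) = (x + 128)*(x + (-13 + 2 + x)) = (128 + x)*(x + (-11 + x)) = (128 + x)*(-11 + 2*x) = (-11 + 2*x)*(128 + x))
J(Y, c) = c*(Y + c)
√(F(7*31) + J(-26, 1/(-72))) = √((-1408 + 2*(7*31)² + 245*(7*31)) + (-26 + 1/(-72))/(-72)) = √((-1408 + 2*217² + 245*217) - (-26 - 1/72)/72) = √((-1408 + 2*47089 + 53165) - 1/72*(-1873/72)) = √((-1408 + 94178 + 53165) + 1873/5184) = √(145935 + 1873/5184) = √(756528913/5184) = √756528913/72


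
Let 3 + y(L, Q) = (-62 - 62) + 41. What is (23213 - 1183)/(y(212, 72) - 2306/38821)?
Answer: -427613315/1670456 ≈ -255.99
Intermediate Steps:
y(L, Q) = -86 (y(L, Q) = -3 + ((-62 - 62) + 41) = -3 + (-124 + 41) = -3 - 83 = -86)
(23213 - 1183)/(y(212, 72) - 2306/38821) = (23213 - 1183)/(-86 - 2306/38821) = 22030/(-86 - 2306*1/38821) = 22030/(-86 - 2306/38821) = 22030/(-3340912/38821) = 22030*(-38821/3340912) = -427613315/1670456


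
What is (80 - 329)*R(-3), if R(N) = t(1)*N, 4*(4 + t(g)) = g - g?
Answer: -2988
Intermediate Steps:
t(g) = -4 (t(g) = -4 + (g - g)/4 = -4 + (¼)*0 = -4 + 0 = -4)
R(N) = -4*N
(80 - 329)*R(-3) = (80 - 329)*(-4*(-3)) = -249*12 = -2988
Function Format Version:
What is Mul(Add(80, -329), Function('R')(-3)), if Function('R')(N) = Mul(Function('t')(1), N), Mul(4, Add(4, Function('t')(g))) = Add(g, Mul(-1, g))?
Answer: -2988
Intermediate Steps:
Function('t')(g) = -4 (Function('t')(g) = Add(-4, Mul(Rational(1, 4), Add(g, Mul(-1, g)))) = Add(-4, Mul(Rational(1, 4), 0)) = Add(-4, 0) = -4)
Function('R')(N) = Mul(-4, N)
Mul(Add(80, -329), Function('R')(-3)) = Mul(Add(80, -329), Mul(-4, -3)) = Mul(-249, 12) = -2988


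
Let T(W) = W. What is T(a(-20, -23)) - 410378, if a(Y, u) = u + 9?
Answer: -410392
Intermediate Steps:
a(Y, u) = 9 + u
T(a(-20, -23)) - 410378 = (9 - 23) - 410378 = -14 - 410378 = -410392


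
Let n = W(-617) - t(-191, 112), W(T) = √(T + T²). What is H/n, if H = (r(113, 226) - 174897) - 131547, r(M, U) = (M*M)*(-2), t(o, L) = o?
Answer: 63408562/343591 - 663964*√95018/343591 ≈ -411.12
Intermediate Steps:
r(M, U) = -2*M² (r(M, U) = M²*(-2) = -2*M²)
H = -331982 (H = (-2*113² - 174897) - 131547 = (-2*12769 - 174897) - 131547 = (-25538 - 174897) - 131547 = -200435 - 131547 = -331982)
n = 191 + 2*√95018 (n = √(-617*(1 - 617)) - 1*(-191) = √(-617*(-616)) + 191 = √380072 + 191 = 2*√95018 + 191 = 191 + 2*√95018 ≈ 807.50)
H/n = -331982/(191 + 2*√95018)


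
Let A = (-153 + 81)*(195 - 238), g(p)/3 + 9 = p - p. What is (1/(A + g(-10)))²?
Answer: 1/9418761 ≈ 1.0617e-7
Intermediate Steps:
g(p) = -27 (g(p) = -27 + 3*(p - p) = -27 + 3*0 = -27 + 0 = -27)
A = 3096 (A = -72*(-43) = 3096)
(1/(A + g(-10)))² = (1/(3096 - 27))² = (1/3069)² = 1/9418761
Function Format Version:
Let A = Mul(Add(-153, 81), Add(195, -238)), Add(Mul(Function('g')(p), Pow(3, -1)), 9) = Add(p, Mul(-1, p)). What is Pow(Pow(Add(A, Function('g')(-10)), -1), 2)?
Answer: Rational(1, 9418761) ≈ 1.0617e-7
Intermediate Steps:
Function('g')(p) = -27 (Function('g')(p) = Add(-27, Mul(3, Add(p, Mul(-1, p)))) = Add(-27, Mul(3, 0)) = Add(-27, 0) = -27)
A = 3096 (A = Mul(-72, -43) = 3096)
Pow(Pow(Add(A, Function('g')(-10)), -1), 2) = Pow(Pow(Add(3096, -27), -1), 2) = Pow(Pow(3069, -1), 2) = Pow(Rational(1, 3069), 2) = Rational(1, 9418761)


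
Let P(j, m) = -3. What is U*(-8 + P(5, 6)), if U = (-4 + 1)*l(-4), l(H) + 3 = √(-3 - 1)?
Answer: -99 + 66*I ≈ -99.0 + 66.0*I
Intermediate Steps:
l(H) = -3 + 2*I (l(H) = -3 + √(-3 - 1) = -3 + √(-4) = -3 + 2*I)
U = 9 - 6*I (U = (-4 + 1)*(-3 + 2*I) = -3*(-3 + 2*I) = 9 - 6*I ≈ 9.0 - 6.0*I)
U*(-8 + P(5, 6)) = (9 - 6*I)*(-8 - 3) = (9 - 6*I)*(-11) = -99 + 66*I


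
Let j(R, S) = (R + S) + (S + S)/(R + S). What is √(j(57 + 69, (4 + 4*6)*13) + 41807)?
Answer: √51815645/35 ≈ 205.67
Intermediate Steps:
j(R, S) = R + S + 2*S/(R + S) (j(R, S) = (R + S) + (2*S)/(R + S) = (R + S) + 2*S/(R + S) = R + S + 2*S/(R + S))
√(j(57 + 69, (4 + 4*6)*13) + 41807) = √(((57 + 69)² + ((4 + 4*6)*13)² + 2*((4 + 4*6)*13) + 2*(57 + 69)*((4 + 4*6)*13))/((57 + 69) + (4 + 4*6)*13) + 41807) = √((126² + ((4 + 24)*13)² + 2*((4 + 24)*13) + 2*126*((4 + 24)*13))/(126 + (4 + 24)*13) + 41807) = √((15876 + (28*13)² + 2*(28*13) + 2*126*(28*13))/(126 + 28*13) + 41807) = √((15876 + 364² + 2*364 + 2*126*364)/(126 + 364) + 41807) = √((15876 + 132496 + 728 + 91728)/490 + 41807) = √((1/490)*240828 + 41807) = √(17202/35 + 41807) = √(1480447/35) = √51815645/35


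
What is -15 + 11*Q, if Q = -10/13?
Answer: -305/13 ≈ -23.462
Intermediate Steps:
Q = -10/13 (Q = -10*1/13 = -10/13 ≈ -0.76923)
-15 + 11*Q = -15 + 11*(-10/13) = -15 - 110/13 = -305/13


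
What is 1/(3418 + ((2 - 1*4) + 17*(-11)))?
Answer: 1/3229 ≈ 0.00030969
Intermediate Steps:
1/(3418 + ((2 - 1*4) + 17*(-11))) = 1/(3418 + ((2 - 4) - 187)) = 1/(3418 + (-2 - 187)) = 1/(3418 - 189) = 1/3229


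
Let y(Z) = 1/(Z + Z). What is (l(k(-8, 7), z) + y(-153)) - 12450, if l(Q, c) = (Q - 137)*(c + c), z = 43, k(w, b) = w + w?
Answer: -7836049/306 ≈ -25608.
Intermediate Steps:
k(w, b) = 2*w
l(Q, c) = 2*c*(-137 + Q) (l(Q, c) = (-137 + Q)*(2*c) = 2*c*(-137 + Q))
y(Z) = 1/(2*Z)
(l(k(-8, 7), z) + y(-153)) - 12450 = (2*43*(-137 + 2*(-8)) + (½)/(-153)) - 12450 = (2*43*(-137 - 16) + (½)*(-1/153)) - 12450 = (2*43*(-153) - 1/306) - 12450 = (-13158 - 1/306) - 12450 = -4026349/306 - 12450 = -7836049/306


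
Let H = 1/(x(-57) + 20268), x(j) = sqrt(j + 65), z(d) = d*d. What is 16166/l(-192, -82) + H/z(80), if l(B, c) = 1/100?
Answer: 1062537679592965067/657266905600 - sqrt(2)/1314533811200 ≈ 1.6166e+6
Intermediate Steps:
z(d) = d**2
x(j) = sqrt(65 + j)
l(B, c) = 1/100
H = 1/(20268 + 2*sqrt(2)) (H = 1/(sqrt(65 - 57) + 20268) = 1/(sqrt(8) + 20268) = 1/(2*sqrt(2) + 20268) = 1/(20268 + 2*sqrt(2)) ≈ 4.9332e-5)
16166/l(-192, -82) + H/z(80) = 16166/(1/100) + (5067/102697954 - sqrt(2)/205395908)/(80**2) = 16166*100 + (5067/102697954 - sqrt(2)/205395908)/6400 = 1616600 + (5067/102697954 - sqrt(2)/205395908)*(1/6400) = 1616600 + (5067/657266905600 - sqrt(2)/1314533811200) = 1062537679592965067/657266905600 - sqrt(2)/1314533811200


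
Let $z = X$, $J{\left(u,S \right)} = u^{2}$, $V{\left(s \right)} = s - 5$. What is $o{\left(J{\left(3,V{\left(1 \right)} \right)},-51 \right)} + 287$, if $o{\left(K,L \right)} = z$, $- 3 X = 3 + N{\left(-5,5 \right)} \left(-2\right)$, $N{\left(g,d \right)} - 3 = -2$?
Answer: $\frac{860}{3} \approx 286.67$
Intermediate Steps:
$N{\left(g,d \right)} = 1$ ($N{\left(g,d \right)} = 3 - 2 = 1$)
$V{\left(s \right)} = -5 + s$ ($V{\left(s \right)} = s - 5 = -5 + s$)
$X = - \frac{1}{3}$ ($X = - \frac{3 + 1 \left(-2\right)}{3} = - \frac{3 - 2}{3} = \left(- \frac{1}{3}\right) 1 = - \frac{1}{3} \approx -0.33333$)
$z = - \frac{1}{3} \approx -0.33333$
$o{\left(K,L \right)} = - \frac{1}{3}$
$o{\left(J{\left(3,V{\left(1 \right)} \right)},-51 \right)} + 287 = - \frac{1}{3} + 287 = \frac{860}{3}$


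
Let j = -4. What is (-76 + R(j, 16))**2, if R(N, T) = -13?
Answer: 7921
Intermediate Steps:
(-76 + R(j, 16))**2 = (-76 - 13)**2 = (-89)**2 = 7921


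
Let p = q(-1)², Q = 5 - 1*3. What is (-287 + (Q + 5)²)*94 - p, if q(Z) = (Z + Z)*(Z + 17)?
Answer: -23396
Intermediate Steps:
Q = 2 (Q = 5 - 3 = 2)
q(Z) = 2*Z*(17 + Z) (q(Z) = (2*Z)*(17 + Z) = 2*Z*(17 + Z))
p = 1024 (p = (2*(-1)*(17 - 1))² = (2*(-1)*16)² = (-32)² = 1024)
(-287 + (Q + 5)²)*94 - p = (-287 + (2 + 5)²)*94 - 1*1024 = (-287 + 7²)*94 - 1024 = (-287 + 49)*94 - 1024 = -238*94 - 1024 = -22372 - 1024 = -23396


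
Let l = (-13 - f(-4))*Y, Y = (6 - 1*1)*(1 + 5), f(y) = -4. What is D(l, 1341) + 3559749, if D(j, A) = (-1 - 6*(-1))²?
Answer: 3559774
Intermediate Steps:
Y = 30 (Y = (6 - 1)*6 = 5*6 = 30)
l = -270 (l = (-13 - 1*(-4))*30 = (-13 + 4)*30 = -9*30 = -270)
D(j, A) = 25 (D(j, A) = (-1 + 6)² = 5² = 25)
D(l, 1341) + 3559749 = 25 + 3559749 = 3559774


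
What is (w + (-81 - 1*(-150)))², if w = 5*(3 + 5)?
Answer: 11881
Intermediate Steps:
w = 40 (w = 5*8 = 40)
(w + (-81 - 1*(-150)))² = (40 + (-81 - 1*(-150)))² = (40 + (-81 + 150))² = (40 + 69)² = 109² = 11881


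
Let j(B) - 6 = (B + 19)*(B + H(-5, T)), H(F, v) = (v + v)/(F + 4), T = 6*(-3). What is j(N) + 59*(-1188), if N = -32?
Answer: -70138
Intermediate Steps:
T = -18
H(F, v) = 2*v/(4 + F) (H(F, v) = (2*v)/(4 + F) = 2*v/(4 + F))
j(B) = 6 + (19 + B)*(36 + B) (j(B) = 6 + (B + 19)*(B + 2*(-18)/(4 - 5)) = 6 + (19 + B)*(B + 2*(-18)/(-1)) = 6 + (19 + B)*(B + 2*(-18)*(-1)) = 6 + (19 + B)*(B + 36) = 6 + (19 + B)*(36 + B))
j(N) + 59*(-1188) = (690 + (-32)² + 55*(-32)) + 59*(-1188) = (690 + 1024 - 1760) - 70092 = -46 - 70092 = -70138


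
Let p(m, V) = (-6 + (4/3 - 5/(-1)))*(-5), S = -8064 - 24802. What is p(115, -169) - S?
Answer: 98593/3 ≈ 32864.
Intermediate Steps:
S = -32866
p(m, V) = -5/3 (p(m, V) = (-6 + (4*(⅓) - 5*(-1)))*(-5) = (-6 + (4/3 + 5))*(-5) = (-6 + 19/3)*(-5) = (⅓)*(-5) = -5/3)
p(115, -169) - S = -5/3 - 1*(-32866) = -5/3 + 32866 = 98593/3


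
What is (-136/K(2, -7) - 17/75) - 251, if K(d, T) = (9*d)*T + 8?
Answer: -1106578/4425 ≈ -250.07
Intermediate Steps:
K(d, T) = 8 + 9*T*d (K(d, T) = 9*T*d + 8 = 8 + 9*T*d)
(-136/K(2, -7) - 17/75) - 251 = (-136/(8 + 9*(-7)*2) - 17/75) - 251 = (-136/(8 - 126) - 17*1/75) - 251 = (-136/(-118) - 17/75) - 251 = (-136*(-1/118) - 17/75) - 251 = (68/59 - 17/75) - 251 = 4097/4425 - 251 = -1106578/4425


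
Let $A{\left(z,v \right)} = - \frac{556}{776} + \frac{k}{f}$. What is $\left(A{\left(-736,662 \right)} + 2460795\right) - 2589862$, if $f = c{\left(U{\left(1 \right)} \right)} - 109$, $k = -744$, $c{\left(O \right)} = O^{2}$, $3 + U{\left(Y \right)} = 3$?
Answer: $- \frac{2729121597}{21146} \approx -1.2906 \cdot 10^{5}$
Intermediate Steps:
$U{\left(Y \right)} = 0$ ($U{\left(Y \right)} = -3 + 3 = 0$)
$f = -109$ ($f = 0^{2} - 109 = 0 - 109 = -109$)
$A{\left(z,v \right)} = \frac{129185}{21146}$ ($A{\left(z,v \right)} = - \frac{556}{776} - \frac{744}{-109} = \left(-556\right) \frac{1}{776} - - \frac{744}{109} = - \frac{139}{194} + \frac{744}{109} = \frac{129185}{21146}$)
$\left(A{\left(-736,662 \right)} + 2460795\right) - 2589862 = \left(\frac{129185}{21146} + 2460795\right) - 2589862 = \frac{52036100255}{21146} - 2589862 = - \frac{2729121597}{21146}$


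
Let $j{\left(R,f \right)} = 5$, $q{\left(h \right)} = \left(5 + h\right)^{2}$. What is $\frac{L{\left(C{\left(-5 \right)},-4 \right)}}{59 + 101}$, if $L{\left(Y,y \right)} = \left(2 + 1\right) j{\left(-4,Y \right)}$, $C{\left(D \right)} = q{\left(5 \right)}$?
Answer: $\frac{3}{32} \approx 0.09375$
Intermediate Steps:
$C{\left(D \right)} = 100$ ($C{\left(D \right)} = \left(5 + 5\right)^{2} = 10^{2} = 100$)
$L{\left(Y,y \right)} = 15$ ($L{\left(Y,y \right)} = \left(2 + 1\right) 5 = 3 \cdot 5 = 15$)
$\frac{L{\left(C{\left(-5 \right)},-4 \right)}}{59 + 101} = \frac{1}{59 + 101} \cdot 15 = \frac{1}{160} \cdot 15 = \frac{3}{32}$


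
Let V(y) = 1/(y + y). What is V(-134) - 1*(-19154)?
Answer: 5133271/268 ≈ 19154.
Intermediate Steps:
V(y) = 1/(2*y)
V(-134) - 1*(-19154) = (½)/(-134) - 1*(-19154) = (½)*(-1/134) + 19154 = -1/268 + 19154 = 5133271/268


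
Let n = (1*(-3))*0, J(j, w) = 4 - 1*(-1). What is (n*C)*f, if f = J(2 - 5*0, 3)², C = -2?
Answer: 0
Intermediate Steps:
J(j, w) = 5 (J(j, w) = 4 + 1 = 5)
f = 25 (f = 5² = 25)
n = 0 (n = -3*0 = 0)
(n*C)*f = (0*(-2))*25 = 0*25 = 0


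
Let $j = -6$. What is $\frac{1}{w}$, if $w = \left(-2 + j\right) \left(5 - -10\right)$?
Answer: $- \frac{1}{120} \approx -0.0083333$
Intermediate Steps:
$w = -120$ ($w = \left(-2 - 6\right) \left(5 - -10\right) = - 8 \left(5 + 10\right) = \left(-8\right) 15 = -120$)
$\frac{1}{w} = \frac{1}{-120} = - \frac{1}{120}$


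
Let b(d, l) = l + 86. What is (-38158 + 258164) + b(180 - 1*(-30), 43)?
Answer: 220135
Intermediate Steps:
b(d, l) = 86 + l
(-38158 + 258164) + b(180 - 1*(-30), 43) = (-38158 + 258164) + (86 + 43) = 220006 + 129 = 220135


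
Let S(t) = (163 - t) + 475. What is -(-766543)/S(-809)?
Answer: 766543/1447 ≈ 529.75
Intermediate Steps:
S(t) = 638 - t
-(-766543)/S(-809) = -(-766543)/(638 - 1*(-809)) = -(-766543)/(638 + 809) = -(-766543)/1447 = -1*(-766543/1447) = 766543/1447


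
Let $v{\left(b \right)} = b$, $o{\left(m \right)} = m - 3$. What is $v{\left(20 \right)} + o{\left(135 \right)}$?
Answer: $152$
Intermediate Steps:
$o{\left(m \right)} = -3 + m$
$v{\left(20 \right)} + o{\left(135 \right)} = 20 + \left(-3 + 135\right) = 20 + 132 = 152$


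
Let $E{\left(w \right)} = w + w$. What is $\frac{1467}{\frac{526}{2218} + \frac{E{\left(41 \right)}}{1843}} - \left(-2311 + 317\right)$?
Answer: $\frac{4146222347}{575647} \approx 7202.7$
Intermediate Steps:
$E{\left(w \right)} = 2 w$
$\frac{1467}{\frac{526}{2218} + \frac{E{\left(41 \right)}}{1843}} - \left(-2311 + 317\right) = \frac{1467}{\frac{526}{2218} + \frac{2 \cdot 41}{1843}} - \left(-2311 + 317\right) = \frac{1467}{526 \cdot \frac{1}{2218} + 82 \cdot \frac{1}{1843}} - -1994 = \frac{1467}{\frac{263}{1109} + \frac{82}{1843}} + 1994 = \frac{1467}{\frac{575647}{2043887}} + 1994 = 1467 \cdot \frac{2043887}{575647} + 1994 = \frac{2998382229}{575647} + 1994 = \frac{4146222347}{575647}$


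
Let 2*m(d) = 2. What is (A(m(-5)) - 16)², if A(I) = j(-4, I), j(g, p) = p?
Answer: 225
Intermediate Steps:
m(d) = 1 (m(d) = (½)*2 = 1)
A(I) = I
(A(m(-5)) - 16)² = (1 - 16)² = (-15)² = 225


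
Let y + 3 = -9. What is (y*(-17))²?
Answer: 41616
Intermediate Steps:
y = -12 (y = -3 - 9 = -12)
(y*(-17))² = (-12*(-17))² = 204² = 41616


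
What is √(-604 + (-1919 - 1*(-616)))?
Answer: I*√1907 ≈ 43.669*I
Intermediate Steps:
√(-604 + (-1919 - 1*(-616))) = √(-604 + (-1919 + 616)) = √(-604 - 1303) = √(-1907) = I*√1907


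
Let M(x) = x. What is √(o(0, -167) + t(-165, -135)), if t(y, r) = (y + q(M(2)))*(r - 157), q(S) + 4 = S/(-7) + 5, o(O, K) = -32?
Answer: 2*√587258/7 ≈ 218.95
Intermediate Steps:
q(S) = 1 - S/7 (q(S) = -4 + (S/(-7) + 5) = -4 + (S*(-⅐) + 5) = -4 + (-S/7 + 5) = -4 + (5 - S/7) = 1 - S/7)
t(y, r) = (-157 + r)*(5/7 + y) (t(y, r) = (y + (1 - ⅐*2))*(r - 157) = (y + (1 - 2/7))*(-157 + r) = (y + 5/7)*(-157 + r) = (5/7 + y)*(-157 + r) = (-157 + r)*(5/7 + y))
√(o(0, -167) + t(-165, -135)) = √(-32 + (-785/7 - 157*(-165) + (5/7)*(-135) - 135*(-165))) = √(-32 + (-785/7 + 25905 - 675/7 + 22275)) = √(-32 + 335800/7) = √(335576/7) = 2*√587258/7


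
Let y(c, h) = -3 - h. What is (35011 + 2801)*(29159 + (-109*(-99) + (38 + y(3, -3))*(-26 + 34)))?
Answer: 1522084248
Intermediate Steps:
(35011 + 2801)*(29159 + (-109*(-99) + (38 + y(3, -3))*(-26 + 34))) = (35011 + 2801)*(29159 + (-109*(-99) + (38 + (-3 - 1*(-3)))*(-26 + 34))) = 37812*(29159 + (10791 + (38 + (-3 + 3))*8)) = 37812*(29159 + (10791 + (38 + 0)*8)) = 37812*(29159 + (10791 + 38*8)) = 37812*(29159 + (10791 + 304)) = 37812*(29159 + 11095) = 37812*40254 = 1522084248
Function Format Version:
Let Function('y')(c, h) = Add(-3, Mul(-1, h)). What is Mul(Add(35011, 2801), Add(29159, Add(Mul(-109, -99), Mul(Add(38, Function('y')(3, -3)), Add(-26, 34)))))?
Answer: 1522084248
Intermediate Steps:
Mul(Add(35011, 2801), Add(29159, Add(Mul(-109, -99), Mul(Add(38, Function('y')(3, -3)), Add(-26, 34))))) = Mul(Add(35011, 2801), Add(29159, Add(Mul(-109, -99), Mul(Add(38, Add(-3, Mul(-1, -3))), Add(-26, 34))))) = Mul(37812, Add(29159, Add(10791, Mul(Add(38, Add(-3, 3)), 8)))) = Mul(37812, Add(29159, Add(10791, Mul(Add(38, 0), 8)))) = Mul(37812, Add(29159, Add(10791, Mul(38, 8)))) = Mul(37812, Add(29159, Add(10791, 304))) = Mul(37812, Add(29159, 11095)) = Mul(37812, 40254) = 1522084248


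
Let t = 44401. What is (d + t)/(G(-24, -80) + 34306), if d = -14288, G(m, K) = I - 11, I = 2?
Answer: 30113/34297 ≈ 0.87801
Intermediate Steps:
G(m, K) = -9 (G(m, K) = 2 - 11 = -9)
(d + t)/(G(-24, -80) + 34306) = (-14288 + 44401)/(-9 + 34306) = 30113/34297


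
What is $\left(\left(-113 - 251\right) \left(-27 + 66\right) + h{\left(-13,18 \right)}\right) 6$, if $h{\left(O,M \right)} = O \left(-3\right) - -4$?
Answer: $-84918$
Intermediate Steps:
$h{\left(O,M \right)} = 4 - 3 O$ ($h{\left(O,M \right)} = - 3 O + 4 = 4 - 3 O$)
$\left(\left(-113 - 251\right) \left(-27 + 66\right) + h{\left(-13,18 \right)}\right) 6 = \left(\left(-113 - 251\right) \left(-27 + 66\right) + \left(4 - -39\right)\right) 6 = \left(\left(-364\right) 39 + \left(4 + 39\right)\right) 6 = \left(-14196 + 43\right) 6 = \left(-14153\right) 6 = -84918$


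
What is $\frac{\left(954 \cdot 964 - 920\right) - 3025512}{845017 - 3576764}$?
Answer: $\frac{123928}{160691} \approx 0.77122$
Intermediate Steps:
$\frac{\left(954 \cdot 964 - 920\right) - 3025512}{845017 - 3576764} = \frac{\left(919656 - 920\right) - 3025512}{-2731747} = \left(918736 - 3025512\right) \left(- \frac{1}{2731747}\right) = \left(-2106776\right) \left(- \frac{1}{2731747}\right) = \frac{123928}{160691}$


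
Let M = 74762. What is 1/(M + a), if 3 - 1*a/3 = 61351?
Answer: -1/109282 ≈ -9.1506e-6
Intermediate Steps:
a = -184044 (a = 9 - 3*61351 = 9 - 184053 = -184044)
1/(M + a) = 1/(74762 - 184044) = 1/(-109282) = -1/109282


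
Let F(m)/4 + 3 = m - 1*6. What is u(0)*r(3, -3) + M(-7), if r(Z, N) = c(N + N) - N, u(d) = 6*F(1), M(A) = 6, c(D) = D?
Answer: 582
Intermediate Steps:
F(m) = -36 + 4*m (F(m) = -12 + 4*(m - 1*6) = -12 + 4*(m - 6) = -12 + 4*(-6 + m) = -12 + (-24 + 4*m) = -36 + 4*m)
u(d) = -192 (u(d) = 6*(-36 + 4*1) = 6*(-36 + 4) = 6*(-32) = -192)
r(Z, N) = N (r(Z, N) = (N + N) - N = 2*N - N = N)
u(0)*r(3, -3) + M(-7) = -192*(-3) + 6 = 576 + 6 = 582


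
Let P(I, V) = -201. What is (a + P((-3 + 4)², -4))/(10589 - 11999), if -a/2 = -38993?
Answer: -331/6 ≈ -55.167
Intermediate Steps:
a = 77986 (a = -2*(-38993) = 77986)
(a + P((-3 + 4)², -4))/(10589 - 11999) = (77986 - 201)/(10589 - 11999) = 77785/(-1410) = 77785*(-1/1410) = -331/6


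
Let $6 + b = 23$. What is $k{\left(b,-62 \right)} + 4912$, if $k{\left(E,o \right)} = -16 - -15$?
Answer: $4911$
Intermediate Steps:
$b = 17$ ($b = -6 + 23 = 17$)
$k{\left(E,o \right)} = -1$ ($k{\left(E,o \right)} = -16 + 15 = -1$)
$k{\left(b,-62 \right)} + 4912 = -1 + 4912 = 4911$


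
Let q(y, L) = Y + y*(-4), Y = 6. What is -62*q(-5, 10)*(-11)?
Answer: 17732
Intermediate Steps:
q(y, L) = 6 - 4*y (q(y, L) = 6 + y*(-4) = 6 - 4*y)
-62*q(-5, 10)*(-11) = -62*(6 - 4*(-5))*(-11) = -62*(6 + 20)*(-11) = -62*26*(-11) = -1612*(-11) = 17732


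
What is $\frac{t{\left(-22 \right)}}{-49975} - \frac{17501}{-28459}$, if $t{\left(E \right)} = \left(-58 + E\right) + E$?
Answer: $\frac{877515293}{1422238525} \approx 0.617$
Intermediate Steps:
$t{\left(E \right)} = -58 + 2 E$
$\frac{t{\left(-22 \right)}}{-49975} - \frac{17501}{-28459} = \frac{-58 + 2 \left(-22\right)}{-49975} - \frac{17501}{-28459} = \left(-58 - 44\right) \left(- \frac{1}{49975}\right) - - \frac{17501}{28459} = \left(-102\right) \left(- \frac{1}{49975}\right) + \frac{17501}{28459} = \frac{102}{49975} + \frac{17501}{28459} = \frac{877515293}{1422238525}$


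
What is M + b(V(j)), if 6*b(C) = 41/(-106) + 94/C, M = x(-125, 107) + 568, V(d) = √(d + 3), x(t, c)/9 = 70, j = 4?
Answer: 761887/636 + 47*√7/21 ≈ 1203.9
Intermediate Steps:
x(t, c) = 630 (x(t, c) = 9*70 = 630)
V(d) = √(3 + d)
M = 1198 (M = 630 + 568 = 1198)
b(C) = -41/636 + 47/(3*C) (b(C) = (41/(-106) + 94/C)/6 = (41*(-1/106) + 94/C)/6 = (-41/106 + 94/C)/6 = -41/636 + 47/(3*C))
M + b(V(j)) = 1198 + (9964 - 41*√(3 + 4))/(636*(√(3 + 4))) = 1198 + (9964 - 41*√7)/(636*(√7)) = 1198 + (√7/7)*(9964 - 41*√7)/636 = 1198 + √7*(9964 - 41*√7)/4452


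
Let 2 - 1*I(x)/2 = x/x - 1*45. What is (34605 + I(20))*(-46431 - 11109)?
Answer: -1996465380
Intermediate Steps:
I(x) = 92 (I(x) = 4 - 2*(x/x - 1*45) = 4 - 2*(1 - 45) = 4 - 2*(-44) = 4 + 88 = 92)
(34605 + I(20))*(-46431 - 11109) = (34605 + 92)*(-46431 - 11109) = 34697*(-57540) = -1996465380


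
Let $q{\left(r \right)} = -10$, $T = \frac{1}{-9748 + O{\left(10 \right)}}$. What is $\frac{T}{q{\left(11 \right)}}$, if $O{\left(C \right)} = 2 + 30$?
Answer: $\frac{1}{97160} \approx 1.0292 \cdot 10^{-5}$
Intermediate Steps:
$O{\left(C \right)} = 32$
$T = - \frac{1}{9716}$ ($T = \frac{1}{-9748 + 32} = \frac{1}{-9716} = - \frac{1}{9716} \approx -0.00010292$)
$\frac{T}{q{\left(11 \right)}} = - \frac{1}{9716 \left(-10\right)} = \left(- \frac{1}{9716}\right) \left(- \frac{1}{10}\right) = \frac{1}{97160}$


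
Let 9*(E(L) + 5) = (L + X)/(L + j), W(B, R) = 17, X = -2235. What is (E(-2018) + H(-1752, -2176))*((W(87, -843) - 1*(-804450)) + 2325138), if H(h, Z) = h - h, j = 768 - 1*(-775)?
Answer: -10717019362/855 ≈ -1.2535e+7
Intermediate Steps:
j = 1543 (j = 768 + 775 = 1543)
E(L) = -5 + (-2235 + L)/(9*(1543 + L)) (E(L) = -5 + ((L - 2235)/(L + 1543))/9 = -5 + ((-2235 + L)/(1543 + L))/9 = -5 + (-2235 + L)/(9*(1543 + L)))
H(h, Z) = 0
(E(-2018) + H(-1752, -2176))*((W(87, -843) - 1*(-804450)) + 2325138) = (2*(-35835 - 22*(-2018))/(9*(1543 - 2018)) + 0)*((17 - 1*(-804450)) + 2325138) = ((2/9)*(-35835 + 44396)/(-475) + 0)*((17 + 804450) + 2325138) = ((2/9)*(-1/475)*8561 + 0)*(804467 + 2325138) = (-17122/4275 + 0)*3129605 = -17122/4275*3129605 = -10717019362/855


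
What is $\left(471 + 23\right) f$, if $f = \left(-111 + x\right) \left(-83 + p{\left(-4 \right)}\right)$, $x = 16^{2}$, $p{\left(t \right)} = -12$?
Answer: $-6804850$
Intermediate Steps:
$x = 256$
$f = -13775$ ($f = \left(-111 + 256\right) \left(-83 - 12\right) = 145 \left(-95\right) = -13775$)
$\left(471 + 23\right) f = \left(471 + 23\right) \left(-13775\right) = 494 \left(-13775\right) = -6804850$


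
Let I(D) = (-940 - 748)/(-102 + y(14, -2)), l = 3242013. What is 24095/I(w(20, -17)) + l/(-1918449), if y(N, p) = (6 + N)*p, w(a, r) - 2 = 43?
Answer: 1093080258511/539723652 ≈ 2025.3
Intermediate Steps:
w(a, r) = 45 (w(a, r) = 2 + 43 = 45)
y(N, p) = p*(6 + N)
I(D) = 844/71 (I(D) = (-940 - 748)/(-102 - 2*(6 + 14)) = -1688/(-102 - 2*20) = -1688/(-102 - 40) = -1688/(-142) = -1688*(-1/142) = 844/71)
24095/I(w(20, -17)) + l/(-1918449) = 24095/(844/71) + 3242013/(-1918449) = 24095*(71/844) + 3242013*(-1/1918449) = 1710745/844 - 1080671/639483 = 1093080258511/539723652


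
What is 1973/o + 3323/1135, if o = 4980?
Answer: 3757579/1130460 ≈ 3.3239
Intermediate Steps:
1973/o + 3323/1135 = 1973/4980 + 3323/1135 = 3757579/1130460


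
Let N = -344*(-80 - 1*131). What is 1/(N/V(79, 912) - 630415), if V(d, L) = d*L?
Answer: -9006/5677508417 ≈ -1.5863e-6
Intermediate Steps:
V(d, L) = L*d
N = 72584 (N = -344*(-80 - 131) = -344*(-211) = 72584)
1/(N/V(79, 912) - 630415) = 1/(72584/((912*79)) - 630415) = 1/(72584/72048 - 630415) = 1/(72584*(1/72048) - 630415) = 1/(9073/9006 - 630415) = 1/(-5677508417/9006) = -9006/5677508417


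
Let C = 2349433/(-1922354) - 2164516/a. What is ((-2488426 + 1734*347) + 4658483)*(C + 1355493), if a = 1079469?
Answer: 1113772742877577570604305/296445935718 ≈ 3.7571e+12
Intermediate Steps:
C = -6697106081741/2075121550026 (C = 2349433/(-1922354) - 2164516/1079469 = 2349433*(-1/1922354) - 2164516*1/1079469 = -2349433/1922354 - 2164516/1079469 = -6697106081741/2075121550026 ≈ -3.2273)
((-2488426 + 1734*347) + 4658483)*(C + 1355493) = ((-2488426 + 1734*347) + 4658483)*(-6697106081741/2075121550026 + 1355493) = ((-2488426 + 601698) + 4658483)*(2812806038103311077/2075121550026) = (-1886728 + 4658483)*(2812806038103311077/2075121550026) = 2771755*(2812806038103311077/2075121550026) = 1113772742877577570604305/296445935718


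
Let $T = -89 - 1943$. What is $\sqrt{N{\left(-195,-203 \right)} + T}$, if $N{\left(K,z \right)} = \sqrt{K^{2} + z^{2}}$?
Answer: $\sqrt{-2032 + \sqrt{79234}} \approx 41.839 i$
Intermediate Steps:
$T = -2032$ ($T = -89 - 1943 = -2032$)
$\sqrt{N{\left(-195,-203 \right)} + T} = \sqrt{\sqrt{\left(-195\right)^{2} + \left(-203\right)^{2}} - 2032} = \sqrt{\sqrt{38025 + 41209} - 2032} = \sqrt{\sqrt{79234} - 2032} = \sqrt{-2032 + \sqrt{79234}}$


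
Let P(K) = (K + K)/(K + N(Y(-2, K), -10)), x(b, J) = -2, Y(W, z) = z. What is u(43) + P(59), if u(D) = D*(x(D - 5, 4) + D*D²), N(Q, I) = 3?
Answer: 105980224/31 ≈ 3.4187e+6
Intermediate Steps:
P(K) = 2*K/(3 + K) (P(K) = (K + K)/(K + 3) = (2*K)/(3 + K) = 2*K/(3 + K))
u(D) = D*(-2 + D³) (u(D) = D*(-2 + D*D²) = D*(-2 + D³))
u(43) + P(59) = 43*(-2 + 43³) + 2*59/(3 + 59) = 43*(-2 + 79507) + 2*59/62 = 43*79505 + 2*59*(1/62) = 3418715 + 59/31 = 105980224/31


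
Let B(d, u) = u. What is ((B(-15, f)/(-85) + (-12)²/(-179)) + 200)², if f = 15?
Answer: 366769528225/9259849 ≈ 39609.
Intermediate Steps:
((B(-15, f)/(-85) + (-12)²/(-179)) + 200)² = ((15/(-85) + (-12)²/(-179)) + 200)² = ((15*(-1/85) + 144*(-1/179)) + 200)² = ((-3/17 - 144/179) + 200)² = (-2985/3043 + 200)² = (605615/3043)² = 366769528225/9259849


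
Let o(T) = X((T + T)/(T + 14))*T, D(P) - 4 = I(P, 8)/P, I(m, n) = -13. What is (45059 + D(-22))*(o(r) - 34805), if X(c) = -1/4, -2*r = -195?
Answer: -276238460365/176 ≈ -1.5695e+9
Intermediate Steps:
r = 195/2 (r = -1/2*(-195) = 195/2 ≈ 97.500)
X(c) = -1/4 (X(c) = -1*1/4 = -1/4)
D(P) = 4 - 13/P
o(T) = -T/4
(45059 + D(-22))*(o(r) - 34805) = (45059 + (4 - 13/(-22)))*(-1/4*195/2 - 34805) = (45059 + (4 - 13*(-1/22)))*(-195/8 - 34805) = (45059 + (4 + 13/22))*(-278635/8) = (45059 + 101/22)*(-278635/8) = (991399/22)*(-278635/8) = -276238460365/176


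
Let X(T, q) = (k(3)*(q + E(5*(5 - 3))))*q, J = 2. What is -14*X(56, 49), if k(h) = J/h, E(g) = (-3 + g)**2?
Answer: -134456/3 ≈ -44819.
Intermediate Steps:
k(h) = 2/h
X(T, q) = q*(98/3 + 2*q/3) (X(T, q) = ((2/3)*(q + (-3 + 5*(5 - 3))**2))*q = ((2*(1/3))*(q + (-3 + 5*2)**2))*q = (2*(q + (-3 + 10)**2)/3)*q = (2*(q + 7**2)/3)*q = (2*(q + 49)/3)*q = (2*(49 + q)/3)*q = (98/3 + 2*q/3)*q = q*(98/3 + 2*q/3))
-14*X(56, 49) = -28*49*(49 + 49)/3 = -28*49*98/3 = -14*9604/3 = -134456/3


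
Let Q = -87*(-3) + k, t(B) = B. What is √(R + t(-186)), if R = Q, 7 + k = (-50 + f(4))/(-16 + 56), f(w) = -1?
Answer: √26690/20 ≈ 8.1685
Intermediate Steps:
k = -331/40 (k = -7 + (-50 - 1)/(-16 + 56) = -7 - 51/40 = -331/40 ≈ -8.2750)
Q = 10109/40 (Q = -87*(-3) - 331/40 = 261 - 331/40 = 10109/40 ≈ 252.73)
R = 10109/40 ≈ 252.73
√(R + t(-186)) = √(10109/40 - 186) = √(2669/40) = √26690/20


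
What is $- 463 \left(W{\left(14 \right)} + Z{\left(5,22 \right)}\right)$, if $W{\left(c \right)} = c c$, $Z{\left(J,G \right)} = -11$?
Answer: $-85655$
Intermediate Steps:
$W{\left(c \right)} = c^{2}$
$- 463 \left(W{\left(14 \right)} + Z{\left(5,22 \right)}\right) = - 463 \left(14^{2} - 11\right) = - 463 \left(196 - 11\right) = \left(-463\right) 185 = -85655$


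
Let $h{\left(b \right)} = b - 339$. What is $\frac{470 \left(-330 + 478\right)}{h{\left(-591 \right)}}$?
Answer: $- \frac{6956}{93} \approx -74.796$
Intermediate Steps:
$h{\left(b \right)} = -339 + b$
$\frac{470 \left(-330 + 478\right)}{h{\left(-591 \right)}} = \frac{470 \left(-330 + 478\right)}{-339 - 591} = \frac{470 \cdot 148}{-930} = 69560 \left(- \frac{1}{930}\right) = - \frac{6956}{93}$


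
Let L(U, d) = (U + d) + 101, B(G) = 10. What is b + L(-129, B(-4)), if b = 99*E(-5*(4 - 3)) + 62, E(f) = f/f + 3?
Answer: 440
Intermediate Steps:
L(U, d) = 101 + U + d
E(f) = 4 (E(f) = 1 + 3 = 4)
b = 458 (b = 99*4 + 62 = 396 + 62 = 458)
b + L(-129, B(-4)) = 458 + (101 - 129 + 10) = 458 - 18 = 440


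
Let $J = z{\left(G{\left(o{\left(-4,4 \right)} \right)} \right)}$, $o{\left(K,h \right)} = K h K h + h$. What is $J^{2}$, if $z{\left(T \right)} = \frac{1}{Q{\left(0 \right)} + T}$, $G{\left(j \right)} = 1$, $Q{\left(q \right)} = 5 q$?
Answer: $1$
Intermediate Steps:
$o{\left(K,h \right)} = h + K^{2} h^{2}$ ($o{\left(K,h \right)} = h K^{2} h + h = K^{2} h^{2} + h = h + K^{2} h^{2}$)
$z{\left(T \right)} = \frac{1}{T}$ ($z{\left(T \right)} = \frac{1}{5 \cdot 0 + T} = \frac{1}{0 + T} = \frac{1}{T}$)
$J = 1$ ($J = 1^{-1} = 1$)
$J^{2} = 1^{2} = 1$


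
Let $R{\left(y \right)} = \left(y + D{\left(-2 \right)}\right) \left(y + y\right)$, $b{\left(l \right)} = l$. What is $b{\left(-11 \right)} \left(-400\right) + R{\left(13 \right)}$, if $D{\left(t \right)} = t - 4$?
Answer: $4582$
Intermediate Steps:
$D{\left(t \right)} = -4 + t$ ($D{\left(t \right)} = t - 4 = -4 + t$)
$R{\left(y \right)} = 2 y \left(-6 + y\right)$ ($R{\left(y \right)} = \left(y - 6\right) \left(y + y\right) = \left(y - 6\right) 2 y = \left(-6 + y\right) 2 y = 2 y \left(-6 + y\right)$)
$b{\left(-11 \right)} \left(-400\right) + R{\left(13 \right)} = \left(-11\right) \left(-400\right) + 2 \cdot 13 \left(-6 + 13\right) = 4400 + 2 \cdot 13 \cdot 7 = 4400 + 182 = 4582$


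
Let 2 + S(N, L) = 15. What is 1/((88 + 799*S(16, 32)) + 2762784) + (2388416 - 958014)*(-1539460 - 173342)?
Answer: -6794471810768550635/2773259 ≈ -2.4500e+12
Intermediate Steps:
S(N, L) = 13 (S(N, L) = -2 + 15 = 13)
1/((88 + 799*S(16, 32)) + 2762784) + (2388416 - 958014)*(-1539460 - 173342) = 1/((88 + 799*13) + 2762784) + (2388416 - 958014)*(-1539460 - 173342) = 1/((88 + 10387) + 2762784) + 1430402*(-1712802) = 1/(10475 + 2762784) - 2449995406404 = 1/2773259 - 2449995406404 = -6794471810768550635/2773259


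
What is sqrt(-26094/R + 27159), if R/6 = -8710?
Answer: sqrt(2060430971690)/8710 ≈ 164.80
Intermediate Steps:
R = -52260 (R = 6*(-8710) = -52260)
sqrt(-26094/R + 27159) = sqrt(-26094/(-52260) + 27159) = sqrt(-26094*(-1/52260) + 27159) = sqrt(4349/8710 + 27159) = sqrt(236559239/8710) = sqrt(2060430971690)/8710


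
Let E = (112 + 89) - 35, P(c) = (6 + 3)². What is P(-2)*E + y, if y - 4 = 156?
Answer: 13606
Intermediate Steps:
P(c) = 81 (P(c) = 9² = 81)
y = 160 (y = 4 + 156 = 160)
E = 166 (E = 201 - 35 = 166)
P(-2)*E + y = 81*166 + 160 = 13446 + 160 = 13606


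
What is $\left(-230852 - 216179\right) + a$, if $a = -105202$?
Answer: $-552233$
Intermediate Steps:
$\left(-230852 - 216179\right) + a = \left(-230852 - 216179\right) - 105202 = -447031 - 105202 = -552233$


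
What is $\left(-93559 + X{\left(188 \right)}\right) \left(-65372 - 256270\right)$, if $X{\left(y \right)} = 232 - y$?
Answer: $30078351630$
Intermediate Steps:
$\left(-93559 + X{\left(188 \right)}\right) \left(-65372 - 256270\right) = \left(-93559 + \left(232 - 188\right)\right) \left(-65372 - 256270\right) = \left(-93559 + \left(232 - 188\right)\right) \left(-321642\right) = \left(-93559 + 44\right) \left(-321642\right) = \left(-93515\right) \left(-321642\right) = 30078351630$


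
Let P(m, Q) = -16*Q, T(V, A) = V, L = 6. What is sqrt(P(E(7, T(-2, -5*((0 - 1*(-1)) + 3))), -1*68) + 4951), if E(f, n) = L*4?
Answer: 3*sqrt(671) ≈ 77.711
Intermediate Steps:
E(f, n) = 24 (E(f, n) = 6*4 = 24)
sqrt(P(E(7, T(-2, -5*((0 - 1*(-1)) + 3))), -1*68) + 4951) = sqrt(-(-16)*68 + 4951) = sqrt(-16*(-68) + 4951) = sqrt(1088 + 4951) = sqrt(6039) = 3*sqrt(671)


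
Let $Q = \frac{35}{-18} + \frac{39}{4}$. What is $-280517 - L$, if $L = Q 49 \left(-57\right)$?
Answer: $- \frac{3104593}{12} \approx -2.5872 \cdot 10^{5}$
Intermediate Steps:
$Q = \frac{281}{36}$ ($Q = 35 \left(- \frac{1}{18}\right) + 39 \cdot \frac{1}{4} = - \frac{35}{18} + \frac{39}{4} = \frac{281}{36} \approx 7.8056$)
$L = - \frac{261611}{12}$ ($L = \frac{281}{36} \cdot 49 \left(-57\right) = \frac{13769}{36} \left(-57\right) = - \frac{261611}{12} \approx -21801.0$)
$-280517 - L = -280517 - - \frac{261611}{12} = -280517 + \frac{261611}{12} = - \frac{3104593}{12}$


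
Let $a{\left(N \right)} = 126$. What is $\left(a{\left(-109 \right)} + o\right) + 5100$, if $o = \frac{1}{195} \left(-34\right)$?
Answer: $\frac{1019036}{195} \approx 5225.8$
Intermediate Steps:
$o = - \frac{34}{195}$ ($o = \frac{1}{195} \left(-34\right) = - \frac{34}{195} \approx -0.17436$)
$\left(a{\left(-109 \right)} + o\right) + 5100 = \left(126 - \frac{34}{195}\right) + 5100 = \frac{24536}{195} + 5100 = \frac{1019036}{195}$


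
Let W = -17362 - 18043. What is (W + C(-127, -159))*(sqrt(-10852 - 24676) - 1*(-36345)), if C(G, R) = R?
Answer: -1292573580 - 71128*I*sqrt(8882) ≈ -1.2926e+9 - 6.7034e+6*I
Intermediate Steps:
W = -35405
(W + C(-127, -159))*(sqrt(-10852 - 24676) - 1*(-36345)) = (-35405 - 159)*(sqrt(-10852 - 24676) - 1*(-36345)) = -35564*(sqrt(-35528) + 36345) = -35564*(2*I*sqrt(8882) + 36345) = -35564*(36345 + 2*I*sqrt(8882)) = -1292573580 - 71128*I*sqrt(8882)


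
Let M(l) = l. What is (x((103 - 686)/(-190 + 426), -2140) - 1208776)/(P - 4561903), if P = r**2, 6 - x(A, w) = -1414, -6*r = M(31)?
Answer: 43464816/164227547 ≈ 0.26466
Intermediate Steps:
r = -31/6 (r = -1/6*31 = -31/6 ≈ -5.1667)
x(A, w) = 1420 (x(A, w) = 6 - 1*(-1414) = 6 + 1414 = 1420)
P = 961/36 (P = (-31/6)**2 = 961/36 ≈ 26.694)
(x((103 - 686)/(-190 + 426), -2140) - 1208776)/(P - 4561903) = (1420 - 1208776)/(961/36 - 4561903) = -1207356/(-164227547/36) = -1207356*(-36/164227547) = 43464816/164227547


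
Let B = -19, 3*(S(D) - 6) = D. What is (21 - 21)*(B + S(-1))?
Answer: 0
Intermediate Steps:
S(D) = 6 + D/3
(21 - 21)*(B + S(-1)) = (21 - 21)*(-19 + (6 + (⅓)*(-1))) = 0*(-19 + (6 - ⅓)) = 0*(-19 + 17/3) = 0*(-40/3) = 0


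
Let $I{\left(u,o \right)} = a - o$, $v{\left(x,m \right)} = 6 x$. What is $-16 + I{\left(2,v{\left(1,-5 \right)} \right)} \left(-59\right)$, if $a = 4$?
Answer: $102$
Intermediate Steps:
$I{\left(u,o \right)} = 4 - o$
$-16 + I{\left(2,v{\left(1,-5 \right)} \right)} \left(-59\right) = -16 + \left(4 - 6 \cdot 1\right) \left(-59\right) = -16 + \left(4 - 6\right) \left(-59\right) = -16 - -118 = -16 + 118 = 102$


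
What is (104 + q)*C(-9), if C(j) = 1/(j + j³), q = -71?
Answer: -11/246 ≈ -0.044715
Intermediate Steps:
(104 + q)*C(-9) = (104 - 71)/(-9 + (-9)³) = 33/(-9 - 729) = 33/(-738) = 33*(-1/738) = -11/246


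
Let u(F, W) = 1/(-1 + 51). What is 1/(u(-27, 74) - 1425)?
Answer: -50/71249 ≈ -0.00070176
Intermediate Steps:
u(F, W) = 1/50
1/(u(-27, 74) - 1425) = 1/(1/50 - 1425) = 1/(-71249/50) = -50/71249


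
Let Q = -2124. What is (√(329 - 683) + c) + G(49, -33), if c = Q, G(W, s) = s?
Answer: -2157 + I*√354 ≈ -2157.0 + 18.815*I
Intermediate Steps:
c = -2124
(√(329 - 683) + c) + G(49, -33) = (√(329 - 683) - 2124) - 33 = (√(-354) - 2124) - 33 = (I*√354 - 2124) - 33 = (-2124 + I*√354) - 33 = -2157 + I*√354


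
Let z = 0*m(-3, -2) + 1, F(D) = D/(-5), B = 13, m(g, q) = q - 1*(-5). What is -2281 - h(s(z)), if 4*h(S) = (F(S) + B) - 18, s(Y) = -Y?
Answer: -11399/5 ≈ -2279.8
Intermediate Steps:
m(g, q) = 5 + q (m(g, q) = q + 5 = 5 + q)
F(D) = -D/5 (F(D) = D*(-⅕) = -D/5)
z = 1 (z = 0*(5 - 2) + 1 = 0*3 + 1 = 0 + 1 = 1)
h(S) = -5/4 - S/20 (h(S) = ((-S/5 + 13) - 18)/4 = ((13 - S/5) - 18)/4 = (-5 - S/5)/4 = -5/4 - S/20)
-2281 - h(s(z)) = -2281 - (-5/4 - (-1)/20) = -2281 - (-5/4 - 1/20*(-1)) = -2281 - (-5/4 + 1/20) = -2281 - 1*(-6/5) = -2281 + 6/5 = -11399/5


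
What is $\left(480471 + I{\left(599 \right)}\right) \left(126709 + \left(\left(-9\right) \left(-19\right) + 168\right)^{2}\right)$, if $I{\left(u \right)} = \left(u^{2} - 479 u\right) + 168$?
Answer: $133505165970$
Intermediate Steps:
$I{\left(u \right)} = 168 + u^{2} - 479 u$
$\left(480471 + I{\left(599 \right)}\right) \left(126709 + \left(\left(-9\right) \left(-19\right) + 168\right)^{2}\right) = \left(480471 + \left(168 + 599^{2} - 286921\right)\right) \left(126709 + \left(\left(-9\right) \left(-19\right) + 168\right)^{2}\right) = \left(480471 + \left(168 + 358801 - 286921\right)\right) \left(126709 + \left(171 + 168\right)^{2}\right) = \left(480471 + 72048\right) \left(126709 + 339^{2}\right) = 552519 \left(126709 + 114921\right) = 552519 \cdot 241630 = 133505165970$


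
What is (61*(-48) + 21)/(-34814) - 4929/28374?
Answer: -7426249/82317703 ≈ -0.090214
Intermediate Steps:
(61*(-48) + 21)/(-34814) - 4929/28374 = (-2928 + 21)*(-1/34814) - 4929*1/28374 = -2907*(-1/34814) - 1643/9458 = 2907/34814 - 1643/9458 = -7426249/82317703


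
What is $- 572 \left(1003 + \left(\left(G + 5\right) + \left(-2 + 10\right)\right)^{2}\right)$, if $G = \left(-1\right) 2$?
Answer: $-642928$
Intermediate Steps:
$G = -2$
$- 572 \left(1003 + \left(\left(G + 5\right) + \left(-2 + 10\right)\right)^{2}\right) = - 572 \left(1003 + \left(\left(-2 + 5\right) + \left(-2 + 10\right)\right)^{2}\right) = - 572 \left(1003 + \left(3 + 8\right)^{2}\right) = - 572 \left(1003 + 11^{2}\right) = - 572 \left(1003 + 121\right) = \left(-572\right) 1124 = -642928$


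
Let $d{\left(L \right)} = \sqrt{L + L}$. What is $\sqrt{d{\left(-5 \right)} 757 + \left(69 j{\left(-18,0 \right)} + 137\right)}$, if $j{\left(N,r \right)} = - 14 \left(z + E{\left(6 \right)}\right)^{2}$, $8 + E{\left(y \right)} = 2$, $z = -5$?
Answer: $\sqrt{-116749 + 757 i \sqrt{10}} \approx 3.503 + 341.7 i$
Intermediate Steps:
$E{\left(y \right)} = -6$ ($E{\left(y \right)} = -8 + 2 = -6$)
$d{\left(L \right)} = \sqrt{2} \sqrt{L}$ ($d{\left(L \right)} = \sqrt{2 L} = \sqrt{2} \sqrt{L}$)
$j{\left(N,r \right)} = -1694$ ($j{\left(N,r \right)} = - 14 \left(-5 - 6\right)^{2} = - 14 \left(-11\right)^{2} = \left(-14\right) 121 = -1694$)
$\sqrt{d{\left(-5 \right)} 757 + \left(69 j{\left(-18,0 \right)} + 137\right)} = \sqrt{\sqrt{2} \sqrt{-5} \cdot 757 + \left(69 \left(-1694\right) + 137\right)} = \sqrt{\sqrt{2} i \sqrt{5} \cdot 757 + \left(-116886 + 137\right)} = \sqrt{i \sqrt{10} \cdot 757 - 116749} = \sqrt{757 i \sqrt{10} - 116749} = \sqrt{-116749 + 757 i \sqrt{10}}$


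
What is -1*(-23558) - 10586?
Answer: 12972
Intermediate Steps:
-1*(-23558) - 10586 = 23558 - 10586 = 12972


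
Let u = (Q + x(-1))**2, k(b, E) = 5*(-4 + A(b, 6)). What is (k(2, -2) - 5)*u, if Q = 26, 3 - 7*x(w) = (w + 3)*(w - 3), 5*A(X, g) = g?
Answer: -707731/49 ≈ -14443.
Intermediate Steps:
A(X, g) = g/5
x(w) = 3/7 - (-3 + w)*(3 + w)/7 (x(w) = 3/7 - (w + 3)*(w - 3)/7 = 3/7 - (3 + w)*(-3 + w)/7 = 3/7 - (-3 + w)*(3 + w)/7)
k(b, E) = -14 (k(b, E) = 5*(-4 + (1/5)*6) = 5*(-4 + 6/5) = 5*(-14/5) = -14)
u = 37249/49 (u = (26 + (12/7 - 1/7*(-1)**2))**2 = (26 + (12/7 - 1/7*1))**2 = (26 + (12/7 - 1/7))**2 = (26 + 11/7)**2 = (193/7)**2 = 37249/49 ≈ 760.18)
(k(2, -2) - 5)*u = (-14 - 5)*(37249/49) = -19*37249/49 = -707731/49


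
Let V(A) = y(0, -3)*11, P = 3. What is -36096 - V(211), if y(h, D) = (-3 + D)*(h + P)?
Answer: -35898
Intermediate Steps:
y(h, D) = (-3 + D)*(3 + h) (y(h, D) = (-3 + D)*(h + 3) = (-3 + D)*(3 + h))
V(A) = -198 (V(A) = (-9 - 3*0 + 3*(-3) - 3*0)*11 = (-9 + 0 - 9 + 0)*11 = -18*11 = -198)
-36096 - V(211) = -36096 - 1*(-198) = -36096 + 198 = -35898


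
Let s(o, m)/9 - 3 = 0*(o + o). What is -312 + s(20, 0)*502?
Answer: 13242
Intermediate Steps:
s(o, m) = 27 (s(o, m) = 27 + 9*(0*(o + o)) = 27 + 9*(0*(2*o)) = 27 + 9*0 = 27 + 0 = 27)
-312 + s(20, 0)*502 = -312 + 27*502 = -312 + 13554 = 13242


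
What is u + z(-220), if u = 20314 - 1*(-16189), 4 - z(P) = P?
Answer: 36727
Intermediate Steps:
z(P) = 4 - P
u = 36503 (u = 20314 + 16189 = 36503)
u + z(-220) = 36503 + (4 - 1*(-220)) = 36503 + (4 + 220) = 36503 + 224 = 36727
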